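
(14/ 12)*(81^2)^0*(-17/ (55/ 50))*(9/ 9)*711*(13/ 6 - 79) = 21669305/ 22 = 984968.41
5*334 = 1670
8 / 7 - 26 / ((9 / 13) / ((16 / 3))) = -37640 / 189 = -199.15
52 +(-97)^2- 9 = 9452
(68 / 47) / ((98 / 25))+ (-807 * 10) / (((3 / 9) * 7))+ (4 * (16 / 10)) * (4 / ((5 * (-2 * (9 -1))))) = -3458.52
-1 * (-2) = 2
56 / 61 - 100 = -6044 / 61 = -99.08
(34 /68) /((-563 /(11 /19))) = -11 /21394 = -0.00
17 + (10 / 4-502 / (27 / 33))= -10693 / 18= -594.06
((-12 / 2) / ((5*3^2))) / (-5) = 2 / 75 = 0.03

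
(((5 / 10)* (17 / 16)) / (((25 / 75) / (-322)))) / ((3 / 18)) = -24633 / 8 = -3079.12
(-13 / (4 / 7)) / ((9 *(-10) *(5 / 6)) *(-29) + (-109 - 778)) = -13 / 736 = -0.02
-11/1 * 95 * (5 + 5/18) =-99275/18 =-5515.28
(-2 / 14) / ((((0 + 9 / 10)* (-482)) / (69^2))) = 2645 / 1687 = 1.57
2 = 2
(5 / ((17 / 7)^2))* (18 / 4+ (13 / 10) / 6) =13867 / 3468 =4.00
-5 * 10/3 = -50/3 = -16.67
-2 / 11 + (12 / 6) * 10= 218 / 11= 19.82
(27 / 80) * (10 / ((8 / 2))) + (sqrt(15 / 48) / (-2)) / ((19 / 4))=0.78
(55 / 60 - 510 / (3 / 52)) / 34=-106069 / 408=-259.97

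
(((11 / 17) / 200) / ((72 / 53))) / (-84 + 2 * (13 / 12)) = -583 / 20032800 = -0.00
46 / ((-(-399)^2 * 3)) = -46 / 477603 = -0.00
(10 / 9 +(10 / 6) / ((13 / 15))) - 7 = -464 / 117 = -3.97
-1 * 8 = -8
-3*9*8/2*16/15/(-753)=192/1255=0.15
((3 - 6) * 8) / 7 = -3.43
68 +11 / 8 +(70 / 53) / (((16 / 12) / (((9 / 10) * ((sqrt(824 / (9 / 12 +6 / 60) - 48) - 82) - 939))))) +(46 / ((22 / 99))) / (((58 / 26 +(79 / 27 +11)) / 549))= 189 * sqrt(16643) / 901 +280961583 / 45368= 6220.01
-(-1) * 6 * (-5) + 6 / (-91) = -2736 / 91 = -30.07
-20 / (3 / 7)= -140 / 3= -46.67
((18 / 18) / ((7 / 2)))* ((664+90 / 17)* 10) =227560 / 119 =1912.27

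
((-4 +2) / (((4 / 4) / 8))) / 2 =-8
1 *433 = 433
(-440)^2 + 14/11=2129614/11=193601.27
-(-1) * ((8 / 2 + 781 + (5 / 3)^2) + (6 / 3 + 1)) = 790.78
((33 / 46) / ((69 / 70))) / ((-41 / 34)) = -13090 / 21689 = -0.60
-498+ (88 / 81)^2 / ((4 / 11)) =-494.75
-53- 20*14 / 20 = -67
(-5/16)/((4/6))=-15/32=-0.47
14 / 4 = 7 / 2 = 3.50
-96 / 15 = -32 / 5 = -6.40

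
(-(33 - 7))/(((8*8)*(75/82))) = -533/1200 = -0.44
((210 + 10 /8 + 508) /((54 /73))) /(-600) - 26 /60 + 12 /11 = -457597 /475200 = -0.96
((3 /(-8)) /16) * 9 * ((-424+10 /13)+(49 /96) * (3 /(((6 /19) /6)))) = 4426947 /53248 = 83.14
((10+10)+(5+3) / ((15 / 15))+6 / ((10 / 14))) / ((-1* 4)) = -91 / 10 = -9.10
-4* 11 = -44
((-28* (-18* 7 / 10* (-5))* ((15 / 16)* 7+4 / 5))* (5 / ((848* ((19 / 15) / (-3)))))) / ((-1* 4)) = -615195 / 13568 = -45.34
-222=-222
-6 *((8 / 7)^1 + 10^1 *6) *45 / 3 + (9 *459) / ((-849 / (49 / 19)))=-207594351 / 37639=-5515.41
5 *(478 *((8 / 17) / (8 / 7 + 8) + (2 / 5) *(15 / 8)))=130255 / 68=1915.51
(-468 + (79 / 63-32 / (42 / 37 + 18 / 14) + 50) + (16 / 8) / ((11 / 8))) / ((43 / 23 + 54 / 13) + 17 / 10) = -16870151090 / 304065531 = -55.48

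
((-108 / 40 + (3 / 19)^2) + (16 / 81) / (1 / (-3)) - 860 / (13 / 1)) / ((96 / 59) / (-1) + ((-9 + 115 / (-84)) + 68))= -72658831462 / 58615452675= -1.24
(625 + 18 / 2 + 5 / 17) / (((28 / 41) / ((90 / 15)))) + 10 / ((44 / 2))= 14590589 / 2618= 5573.18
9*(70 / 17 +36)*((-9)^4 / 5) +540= 40317318 / 85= 474321.39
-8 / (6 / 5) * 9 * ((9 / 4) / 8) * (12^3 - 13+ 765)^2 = -103788000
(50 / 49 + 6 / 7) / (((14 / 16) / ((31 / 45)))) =22816 / 15435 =1.48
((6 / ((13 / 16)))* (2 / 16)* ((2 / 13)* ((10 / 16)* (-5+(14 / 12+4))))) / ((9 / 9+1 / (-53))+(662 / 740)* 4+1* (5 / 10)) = 49025 / 16767673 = 0.00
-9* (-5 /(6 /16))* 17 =2040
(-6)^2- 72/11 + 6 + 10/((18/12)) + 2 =1456/33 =44.12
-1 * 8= -8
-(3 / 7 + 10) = -73 / 7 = -10.43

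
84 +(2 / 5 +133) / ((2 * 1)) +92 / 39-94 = 23033 / 390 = 59.06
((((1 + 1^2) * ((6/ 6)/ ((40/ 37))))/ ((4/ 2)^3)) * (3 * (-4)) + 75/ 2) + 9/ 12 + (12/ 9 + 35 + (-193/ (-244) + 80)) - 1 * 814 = -4841453/ 7320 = -661.40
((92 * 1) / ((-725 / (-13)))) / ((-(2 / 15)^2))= -2691 / 29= -92.79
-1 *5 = -5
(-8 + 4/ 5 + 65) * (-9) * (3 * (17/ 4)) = -132651/ 20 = -6632.55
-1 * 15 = -15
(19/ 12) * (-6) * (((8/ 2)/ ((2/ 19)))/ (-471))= 361/ 471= 0.77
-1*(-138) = 138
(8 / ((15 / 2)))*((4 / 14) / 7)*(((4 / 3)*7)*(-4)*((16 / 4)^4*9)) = -131072 / 35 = -3744.91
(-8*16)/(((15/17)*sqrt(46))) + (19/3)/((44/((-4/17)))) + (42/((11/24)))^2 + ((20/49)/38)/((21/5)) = 337704884285/40216407 - 1088*sqrt(46)/345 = 8375.80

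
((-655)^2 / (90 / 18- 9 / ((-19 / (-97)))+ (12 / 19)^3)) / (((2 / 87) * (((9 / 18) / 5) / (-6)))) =768040125975 / 27913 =27515499.09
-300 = -300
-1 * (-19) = 19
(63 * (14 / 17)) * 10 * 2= 17640 / 17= 1037.65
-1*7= -7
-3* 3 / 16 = -9 / 16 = -0.56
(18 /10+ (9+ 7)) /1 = 89 /5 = 17.80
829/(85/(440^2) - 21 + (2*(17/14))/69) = -15503759040/392070509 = -39.54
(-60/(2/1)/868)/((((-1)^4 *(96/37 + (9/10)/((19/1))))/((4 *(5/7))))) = -0.04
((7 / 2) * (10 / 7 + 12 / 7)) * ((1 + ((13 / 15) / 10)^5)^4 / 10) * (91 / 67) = 33286470870964569507267167353984599368988239801 / 22279220091533660888671875000000000000000000000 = 1.49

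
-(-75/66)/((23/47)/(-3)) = -3525/506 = -6.97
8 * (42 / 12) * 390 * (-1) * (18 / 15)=-13104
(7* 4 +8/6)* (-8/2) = -117.33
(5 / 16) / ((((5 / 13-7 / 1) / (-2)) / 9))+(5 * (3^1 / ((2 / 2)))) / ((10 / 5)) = 5745 / 688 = 8.35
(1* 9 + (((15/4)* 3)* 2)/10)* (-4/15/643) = -3/643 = -0.00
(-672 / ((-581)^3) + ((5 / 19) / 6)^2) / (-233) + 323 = 27403024062839041 / 84839085958284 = 323.00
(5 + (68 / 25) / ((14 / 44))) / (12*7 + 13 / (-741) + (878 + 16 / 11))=1486617 / 105713125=0.01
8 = 8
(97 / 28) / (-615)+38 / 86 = 0.44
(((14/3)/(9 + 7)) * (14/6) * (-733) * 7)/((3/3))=-251419/72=-3491.93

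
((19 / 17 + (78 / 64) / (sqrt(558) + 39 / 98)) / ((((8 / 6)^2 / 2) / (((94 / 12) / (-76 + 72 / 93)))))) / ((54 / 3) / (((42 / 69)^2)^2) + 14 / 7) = -172518807327279 / 175542994676136320 -327573287223* sqrt(62) / 56793321806985280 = -0.00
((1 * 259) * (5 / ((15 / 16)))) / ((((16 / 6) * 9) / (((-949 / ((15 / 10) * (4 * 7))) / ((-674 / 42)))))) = 245791 / 3033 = 81.04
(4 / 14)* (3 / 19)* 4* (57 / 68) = 18 / 119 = 0.15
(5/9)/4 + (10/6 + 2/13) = 917/468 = 1.96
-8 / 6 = -4 / 3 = -1.33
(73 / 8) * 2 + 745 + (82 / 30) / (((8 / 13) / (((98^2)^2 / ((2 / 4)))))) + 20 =819371165.38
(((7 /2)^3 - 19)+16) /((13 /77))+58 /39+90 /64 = 298367 /1248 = 239.08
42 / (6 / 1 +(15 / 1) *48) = 7 / 121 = 0.06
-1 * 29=-29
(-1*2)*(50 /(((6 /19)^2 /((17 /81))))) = -153425 /729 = -210.46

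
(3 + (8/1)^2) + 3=70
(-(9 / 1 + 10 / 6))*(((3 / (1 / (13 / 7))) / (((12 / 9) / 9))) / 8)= -351 / 7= -50.14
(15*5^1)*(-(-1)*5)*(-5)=-1875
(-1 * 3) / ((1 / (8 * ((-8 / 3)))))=64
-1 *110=-110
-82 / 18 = -41 / 9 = -4.56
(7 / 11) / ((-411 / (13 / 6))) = -91 / 27126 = -0.00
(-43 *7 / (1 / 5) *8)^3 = -1745337664000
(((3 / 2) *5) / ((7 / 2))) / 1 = 15 / 7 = 2.14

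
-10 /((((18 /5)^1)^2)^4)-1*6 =-33061834853 /5509980288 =-6.00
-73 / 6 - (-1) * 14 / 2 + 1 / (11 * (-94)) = -8015 / 1551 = -5.17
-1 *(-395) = 395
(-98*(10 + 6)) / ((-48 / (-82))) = -2678.67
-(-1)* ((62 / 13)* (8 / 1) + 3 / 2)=1031 / 26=39.65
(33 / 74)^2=1089 / 5476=0.20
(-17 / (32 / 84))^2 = 127449 / 64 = 1991.39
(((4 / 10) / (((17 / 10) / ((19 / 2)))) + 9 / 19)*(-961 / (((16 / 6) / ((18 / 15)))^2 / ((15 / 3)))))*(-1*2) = 13622175 / 2584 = 5271.74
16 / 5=3.20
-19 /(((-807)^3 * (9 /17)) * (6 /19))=6137 /28380128922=0.00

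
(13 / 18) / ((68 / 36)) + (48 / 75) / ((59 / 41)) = 41479 / 50150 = 0.83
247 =247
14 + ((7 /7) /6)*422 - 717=-1898 /3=-632.67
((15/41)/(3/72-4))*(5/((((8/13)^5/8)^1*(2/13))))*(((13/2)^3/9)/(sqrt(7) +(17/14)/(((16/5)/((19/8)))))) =-2342.47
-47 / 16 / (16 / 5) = -235 / 256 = -0.92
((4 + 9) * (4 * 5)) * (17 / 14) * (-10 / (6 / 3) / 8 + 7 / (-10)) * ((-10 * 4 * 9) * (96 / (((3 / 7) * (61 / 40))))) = 1349337600 / 61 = 22120288.52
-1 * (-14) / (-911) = -14 / 911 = -0.02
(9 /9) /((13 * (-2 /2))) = -0.08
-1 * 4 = -4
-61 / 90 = -0.68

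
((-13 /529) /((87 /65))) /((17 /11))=-9295 /782391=-0.01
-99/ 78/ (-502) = 33/ 13052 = 0.00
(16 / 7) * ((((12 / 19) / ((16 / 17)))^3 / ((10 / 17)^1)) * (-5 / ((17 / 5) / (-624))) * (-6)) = -310403340 / 48013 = -6464.99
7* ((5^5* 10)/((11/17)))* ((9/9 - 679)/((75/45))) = -1512787500/11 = -137526136.36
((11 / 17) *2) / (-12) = -11 / 102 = -0.11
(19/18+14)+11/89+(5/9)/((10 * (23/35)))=281203/18423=15.26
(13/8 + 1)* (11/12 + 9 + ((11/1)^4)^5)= 1765968736697970024178.66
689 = 689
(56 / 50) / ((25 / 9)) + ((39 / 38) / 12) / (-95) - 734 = -1324143849 / 1805000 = -733.60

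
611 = 611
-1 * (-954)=954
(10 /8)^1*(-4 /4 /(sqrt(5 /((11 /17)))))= -0.45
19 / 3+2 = 25 / 3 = 8.33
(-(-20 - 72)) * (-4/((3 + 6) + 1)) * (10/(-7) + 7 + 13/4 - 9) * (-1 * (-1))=46/7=6.57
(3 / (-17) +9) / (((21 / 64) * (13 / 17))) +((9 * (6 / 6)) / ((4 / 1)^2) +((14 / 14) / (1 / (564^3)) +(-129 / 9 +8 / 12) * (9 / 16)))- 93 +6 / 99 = 4310051644309 / 24024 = 179406079.10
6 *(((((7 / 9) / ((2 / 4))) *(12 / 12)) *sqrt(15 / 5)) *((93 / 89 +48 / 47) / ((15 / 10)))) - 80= -80 +161336 *sqrt(3) / 12549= -57.73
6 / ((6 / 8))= 8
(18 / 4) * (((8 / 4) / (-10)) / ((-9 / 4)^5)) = 0.02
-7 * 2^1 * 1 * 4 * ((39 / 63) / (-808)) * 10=130 / 303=0.43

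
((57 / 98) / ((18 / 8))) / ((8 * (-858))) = -19 / 504504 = -0.00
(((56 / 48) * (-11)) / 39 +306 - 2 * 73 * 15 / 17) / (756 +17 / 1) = 703499 / 3074994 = 0.23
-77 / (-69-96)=7 / 15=0.47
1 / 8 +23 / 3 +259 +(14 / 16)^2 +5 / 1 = 52331 / 192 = 272.56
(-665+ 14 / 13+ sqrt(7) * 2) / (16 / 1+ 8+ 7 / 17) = -146727 / 5395+ 34 * sqrt(7) / 415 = -26.98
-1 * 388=-388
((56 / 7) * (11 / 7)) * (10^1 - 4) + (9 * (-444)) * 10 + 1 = -279185 / 7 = -39883.57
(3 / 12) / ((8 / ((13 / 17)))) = 13 / 544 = 0.02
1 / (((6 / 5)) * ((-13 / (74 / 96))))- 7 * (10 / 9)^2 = -292865 / 33696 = -8.69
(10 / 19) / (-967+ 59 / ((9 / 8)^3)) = -1458 / 2563993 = -0.00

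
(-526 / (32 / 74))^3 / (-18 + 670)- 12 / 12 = -921451698715 / 333824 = -2760291.95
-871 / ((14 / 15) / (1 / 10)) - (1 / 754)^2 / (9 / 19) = -1671223913 / 17908254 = -93.32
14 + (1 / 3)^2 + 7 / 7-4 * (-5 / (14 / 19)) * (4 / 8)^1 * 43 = 37717 / 63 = 598.68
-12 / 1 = -12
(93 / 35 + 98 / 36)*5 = 3389 / 126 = 26.90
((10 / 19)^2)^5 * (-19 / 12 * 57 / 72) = -312500000 / 152852067369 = -0.00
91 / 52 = 7 / 4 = 1.75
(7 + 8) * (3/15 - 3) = -42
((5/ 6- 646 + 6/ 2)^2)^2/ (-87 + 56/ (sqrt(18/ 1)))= -6391371090845549/ 3194544- 1542744746066167*sqrt(2)/ 7187724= -2304255908.76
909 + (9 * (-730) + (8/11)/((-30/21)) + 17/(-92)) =-28648171/5060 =-5661.69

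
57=57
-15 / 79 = -0.19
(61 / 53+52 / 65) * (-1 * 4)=-2068 / 265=-7.80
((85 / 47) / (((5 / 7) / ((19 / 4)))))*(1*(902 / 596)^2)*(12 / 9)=459889661 / 12521364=36.73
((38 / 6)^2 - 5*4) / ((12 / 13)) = 2353 / 108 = 21.79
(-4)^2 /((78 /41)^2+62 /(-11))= -147928 /18649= -7.93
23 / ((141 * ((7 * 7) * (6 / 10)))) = 115 / 20727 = 0.01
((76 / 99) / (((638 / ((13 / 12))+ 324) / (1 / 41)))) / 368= 247 / 4431843504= 0.00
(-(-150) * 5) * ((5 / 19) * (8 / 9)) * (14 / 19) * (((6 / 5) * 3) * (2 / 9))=112000 / 1083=103.42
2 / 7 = 0.29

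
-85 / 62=-1.37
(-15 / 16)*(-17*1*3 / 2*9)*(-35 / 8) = -240975 / 256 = -941.31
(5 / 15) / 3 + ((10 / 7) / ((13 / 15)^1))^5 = 689677821451 / 56162893059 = 12.28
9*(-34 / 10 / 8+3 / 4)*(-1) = -117 / 40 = -2.92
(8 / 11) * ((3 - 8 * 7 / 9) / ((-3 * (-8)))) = -29 / 297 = -0.10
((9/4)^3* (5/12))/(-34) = -1215/8704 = -0.14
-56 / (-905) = 56 / 905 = 0.06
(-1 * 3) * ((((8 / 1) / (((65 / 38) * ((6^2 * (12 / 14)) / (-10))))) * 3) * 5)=2660 / 39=68.21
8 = 8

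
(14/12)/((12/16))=1.56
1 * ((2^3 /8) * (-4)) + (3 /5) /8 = -157 /40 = -3.92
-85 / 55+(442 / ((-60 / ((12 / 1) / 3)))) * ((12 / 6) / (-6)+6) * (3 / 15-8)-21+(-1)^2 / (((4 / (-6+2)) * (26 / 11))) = 27444377 / 21450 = 1279.46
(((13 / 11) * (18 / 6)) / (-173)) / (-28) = 39 / 53284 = 0.00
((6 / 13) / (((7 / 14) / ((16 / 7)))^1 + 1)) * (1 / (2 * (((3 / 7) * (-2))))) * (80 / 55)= -1792 / 5577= -0.32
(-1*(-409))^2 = 167281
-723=-723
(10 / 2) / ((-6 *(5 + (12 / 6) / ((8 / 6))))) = -0.13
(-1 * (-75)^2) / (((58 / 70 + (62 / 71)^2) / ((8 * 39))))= -309643425000 / 280729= -1102997.64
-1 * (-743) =743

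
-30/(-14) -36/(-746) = 5721/2611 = 2.19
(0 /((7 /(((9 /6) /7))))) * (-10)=0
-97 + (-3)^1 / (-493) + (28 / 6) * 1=-136552 / 1479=-92.33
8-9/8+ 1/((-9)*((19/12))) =3103/456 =6.80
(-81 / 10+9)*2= 9 / 5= 1.80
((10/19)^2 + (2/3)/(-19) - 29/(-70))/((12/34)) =845699/454860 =1.86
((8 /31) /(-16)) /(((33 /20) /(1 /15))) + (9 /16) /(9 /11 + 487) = 132119 /263492064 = 0.00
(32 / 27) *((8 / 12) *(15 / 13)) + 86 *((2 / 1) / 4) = 15413 / 351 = 43.91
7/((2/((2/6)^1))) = 7/6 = 1.17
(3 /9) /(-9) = -1 /27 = -0.04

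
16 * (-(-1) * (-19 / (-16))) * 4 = 76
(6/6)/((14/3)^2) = 0.05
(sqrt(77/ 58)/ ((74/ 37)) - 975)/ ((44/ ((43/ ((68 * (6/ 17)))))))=-13975/ 352 + 43 * sqrt(4466)/ 122496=-39.68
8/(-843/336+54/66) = -9856/2083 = -4.73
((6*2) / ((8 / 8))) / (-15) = -4 / 5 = -0.80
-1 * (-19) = 19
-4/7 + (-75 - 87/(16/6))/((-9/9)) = 5995/56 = 107.05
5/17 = 0.29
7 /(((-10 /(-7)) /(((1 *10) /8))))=49 /8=6.12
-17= -17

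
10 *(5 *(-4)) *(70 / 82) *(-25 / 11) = 175000 / 451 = 388.03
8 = 8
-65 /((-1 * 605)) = 13 /121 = 0.11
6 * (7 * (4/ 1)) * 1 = 168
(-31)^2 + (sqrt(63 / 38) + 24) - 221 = 3 * sqrt(266) / 38 + 764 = 765.29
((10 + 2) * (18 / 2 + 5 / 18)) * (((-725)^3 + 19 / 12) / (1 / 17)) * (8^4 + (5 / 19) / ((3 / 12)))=-168435856804044466 / 57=-2955015031649902.91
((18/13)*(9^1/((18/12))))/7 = 108/91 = 1.19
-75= -75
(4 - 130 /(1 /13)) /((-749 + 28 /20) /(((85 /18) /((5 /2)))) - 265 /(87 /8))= 6233985 /1553527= 4.01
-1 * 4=-4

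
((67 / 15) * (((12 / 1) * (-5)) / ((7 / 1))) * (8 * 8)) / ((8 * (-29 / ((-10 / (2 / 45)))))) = -2376.35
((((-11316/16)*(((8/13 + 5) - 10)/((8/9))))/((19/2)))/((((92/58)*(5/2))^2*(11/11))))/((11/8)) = 2792961/164450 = 16.98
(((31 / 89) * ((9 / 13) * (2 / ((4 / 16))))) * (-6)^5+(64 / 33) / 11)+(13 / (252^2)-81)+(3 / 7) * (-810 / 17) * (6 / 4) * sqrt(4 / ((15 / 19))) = -134082022851991 / 8890369488-486 * sqrt(285) / 119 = -15150.66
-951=-951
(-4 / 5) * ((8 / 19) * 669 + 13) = -22396 / 95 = -235.75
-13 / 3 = -4.33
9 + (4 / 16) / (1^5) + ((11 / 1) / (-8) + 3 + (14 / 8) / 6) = 67 / 6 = 11.17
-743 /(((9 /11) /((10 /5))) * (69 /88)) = -1438448 /621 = -2316.34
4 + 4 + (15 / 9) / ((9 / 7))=251 / 27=9.30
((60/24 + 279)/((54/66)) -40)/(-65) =-421/90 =-4.68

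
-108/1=-108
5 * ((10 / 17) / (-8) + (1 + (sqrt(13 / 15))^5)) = 169 * sqrt(195) / 675 + 315 / 68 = 8.13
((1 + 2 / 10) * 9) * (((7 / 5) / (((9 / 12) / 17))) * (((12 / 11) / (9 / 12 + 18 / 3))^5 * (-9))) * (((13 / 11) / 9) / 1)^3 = -0.00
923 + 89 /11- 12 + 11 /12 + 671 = 210013 /132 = 1591.01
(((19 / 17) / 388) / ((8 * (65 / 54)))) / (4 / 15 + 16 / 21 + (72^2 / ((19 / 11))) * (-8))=-0.00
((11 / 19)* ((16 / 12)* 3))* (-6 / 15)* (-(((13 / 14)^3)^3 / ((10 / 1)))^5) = 0.00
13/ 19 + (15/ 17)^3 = 127994/ 93347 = 1.37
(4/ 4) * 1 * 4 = 4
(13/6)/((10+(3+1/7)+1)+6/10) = 455/3096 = 0.15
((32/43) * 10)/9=320/387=0.83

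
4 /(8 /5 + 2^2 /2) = 1.11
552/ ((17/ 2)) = 1104/ 17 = 64.94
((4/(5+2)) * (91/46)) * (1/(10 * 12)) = 13/1380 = 0.01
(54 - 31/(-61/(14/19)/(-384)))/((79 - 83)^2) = -52035/9272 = -5.61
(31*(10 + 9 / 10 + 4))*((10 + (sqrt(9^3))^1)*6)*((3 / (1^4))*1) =1538127 / 5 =307625.40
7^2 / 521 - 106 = -55177 / 521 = -105.91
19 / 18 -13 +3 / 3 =-197 / 18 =-10.94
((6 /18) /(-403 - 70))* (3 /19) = -1 /8987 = -0.00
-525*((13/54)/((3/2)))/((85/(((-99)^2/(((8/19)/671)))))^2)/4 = -52622399674277433/73984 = -711267296635.45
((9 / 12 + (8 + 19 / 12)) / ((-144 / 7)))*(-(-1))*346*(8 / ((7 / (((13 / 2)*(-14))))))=488033 / 27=18075.30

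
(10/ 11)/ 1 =10/ 11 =0.91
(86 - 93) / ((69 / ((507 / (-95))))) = 1183 / 2185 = 0.54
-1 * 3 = -3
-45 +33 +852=840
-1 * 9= -9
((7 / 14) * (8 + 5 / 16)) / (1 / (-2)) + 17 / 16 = -29 / 4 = -7.25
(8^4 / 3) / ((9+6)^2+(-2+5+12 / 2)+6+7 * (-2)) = 6.04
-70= -70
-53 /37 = -1.43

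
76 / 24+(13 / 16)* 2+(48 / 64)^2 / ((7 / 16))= 1021 / 168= 6.08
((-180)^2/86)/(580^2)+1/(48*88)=207235/152752512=0.00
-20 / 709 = -0.03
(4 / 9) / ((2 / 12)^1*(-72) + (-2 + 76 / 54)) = -3 / 85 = -0.04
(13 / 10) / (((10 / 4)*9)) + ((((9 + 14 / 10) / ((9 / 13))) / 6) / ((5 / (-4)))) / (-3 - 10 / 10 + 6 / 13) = 1937 / 3105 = 0.62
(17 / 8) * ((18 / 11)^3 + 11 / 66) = 617491 / 63888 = 9.67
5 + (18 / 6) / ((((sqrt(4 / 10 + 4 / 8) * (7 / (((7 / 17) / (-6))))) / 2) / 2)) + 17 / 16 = 97 / 16 - 2 * sqrt(10) / 51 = 5.94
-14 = -14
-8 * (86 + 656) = -5936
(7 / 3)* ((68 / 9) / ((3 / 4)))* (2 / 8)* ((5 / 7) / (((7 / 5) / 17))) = 28900 / 567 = 50.97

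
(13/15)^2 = 169/225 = 0.75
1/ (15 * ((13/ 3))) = 0.02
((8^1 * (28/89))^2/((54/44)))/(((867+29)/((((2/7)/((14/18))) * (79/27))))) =27808/4491207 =0.01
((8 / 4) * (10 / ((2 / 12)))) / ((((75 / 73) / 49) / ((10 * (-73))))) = -4177936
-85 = -85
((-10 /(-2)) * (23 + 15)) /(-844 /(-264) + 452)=12540 /30043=0.42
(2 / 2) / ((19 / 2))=2 / 19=0.11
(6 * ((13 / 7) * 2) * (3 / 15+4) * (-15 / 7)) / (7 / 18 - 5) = 25272 / 581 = 43.50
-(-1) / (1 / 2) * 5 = 10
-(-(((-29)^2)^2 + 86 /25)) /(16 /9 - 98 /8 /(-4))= 62103024 /425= 146124.76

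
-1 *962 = -962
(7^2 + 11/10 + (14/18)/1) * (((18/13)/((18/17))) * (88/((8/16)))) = 6850184/585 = 11709.72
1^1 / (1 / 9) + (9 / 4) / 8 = 297 / 32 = 9.28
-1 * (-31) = 31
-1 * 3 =-3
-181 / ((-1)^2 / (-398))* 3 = 216114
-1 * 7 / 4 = -7 / 4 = -1.75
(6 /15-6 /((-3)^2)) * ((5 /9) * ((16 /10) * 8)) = -1.90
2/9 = 0.22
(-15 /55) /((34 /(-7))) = 21 /374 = 0.06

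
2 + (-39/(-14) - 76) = -997/14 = -71.21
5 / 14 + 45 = 635 / 14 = 45.36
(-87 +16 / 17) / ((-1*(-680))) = -0.13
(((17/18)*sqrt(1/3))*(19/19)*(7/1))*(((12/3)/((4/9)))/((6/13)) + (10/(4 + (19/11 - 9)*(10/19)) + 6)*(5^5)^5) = 10222718119621276865911*sqrt(3)/243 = 72865297014975421178.42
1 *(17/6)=17/6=2.83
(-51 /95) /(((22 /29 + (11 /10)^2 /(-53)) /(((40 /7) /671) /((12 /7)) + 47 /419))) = -51631426580 /604113009621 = -0.09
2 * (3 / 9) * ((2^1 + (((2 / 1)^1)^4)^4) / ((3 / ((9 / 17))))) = 131076 / 17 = 7710.35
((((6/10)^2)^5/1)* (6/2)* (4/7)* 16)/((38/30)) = 34012224/259765625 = 0.13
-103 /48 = -2.15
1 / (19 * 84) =1 / 1596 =0.00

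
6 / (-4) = -3 / 2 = -1.50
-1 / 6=-0.17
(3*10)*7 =210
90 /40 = 9 /4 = 2.25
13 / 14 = 0.93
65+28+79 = 172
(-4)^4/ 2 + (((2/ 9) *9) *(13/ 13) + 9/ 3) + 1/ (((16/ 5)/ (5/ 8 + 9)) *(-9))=152831/ 1152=132.67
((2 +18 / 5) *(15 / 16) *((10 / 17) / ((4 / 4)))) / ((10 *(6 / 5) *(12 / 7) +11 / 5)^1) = 3675 / 27098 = 0.14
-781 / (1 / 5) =-3905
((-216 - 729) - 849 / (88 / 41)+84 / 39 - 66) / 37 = -1606637 / 42328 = -37.96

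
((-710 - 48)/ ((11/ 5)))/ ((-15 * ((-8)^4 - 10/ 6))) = 758/ 135113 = 0.01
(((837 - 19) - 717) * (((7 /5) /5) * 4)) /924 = 101 /825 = 0.12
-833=-833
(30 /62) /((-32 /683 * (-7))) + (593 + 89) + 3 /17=80703733 /118048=683.65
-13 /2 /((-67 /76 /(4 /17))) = 1.73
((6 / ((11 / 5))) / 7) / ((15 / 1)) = 2 / 77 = 0.03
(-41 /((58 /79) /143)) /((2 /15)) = -6947655 /116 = -59893.58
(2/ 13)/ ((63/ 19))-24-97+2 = -97423/ 819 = -118.95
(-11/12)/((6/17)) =-187/72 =-2.60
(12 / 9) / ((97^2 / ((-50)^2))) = 10000 / 28227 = 0.35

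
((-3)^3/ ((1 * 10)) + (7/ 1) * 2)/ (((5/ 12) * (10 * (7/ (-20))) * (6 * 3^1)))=-226/ 525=-0.43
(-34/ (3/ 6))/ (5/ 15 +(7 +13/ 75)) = -5100/ 563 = -9.06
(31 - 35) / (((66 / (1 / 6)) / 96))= -32 / 33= -0.97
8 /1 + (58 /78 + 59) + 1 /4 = 10607 /156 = 67.99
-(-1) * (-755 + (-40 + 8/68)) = -13513/17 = -794.88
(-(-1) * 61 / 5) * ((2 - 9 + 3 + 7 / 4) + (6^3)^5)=22945027247199 / 4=5736256811799.75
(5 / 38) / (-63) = -0.00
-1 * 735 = -735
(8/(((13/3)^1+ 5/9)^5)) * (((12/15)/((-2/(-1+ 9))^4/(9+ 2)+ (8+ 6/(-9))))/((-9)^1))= -0.00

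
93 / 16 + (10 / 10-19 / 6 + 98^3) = 45177391 / 48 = 941195.65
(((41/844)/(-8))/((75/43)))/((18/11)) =-0.00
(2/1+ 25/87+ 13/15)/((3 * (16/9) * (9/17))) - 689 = -687.88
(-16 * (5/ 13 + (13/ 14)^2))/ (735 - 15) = -353/ 12740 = -0.03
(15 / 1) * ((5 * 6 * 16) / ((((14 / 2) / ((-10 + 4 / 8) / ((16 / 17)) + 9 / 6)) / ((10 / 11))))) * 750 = -42187500 / 7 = -6026785.71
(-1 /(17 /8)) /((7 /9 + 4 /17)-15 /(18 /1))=-144 /55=-2.62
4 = 4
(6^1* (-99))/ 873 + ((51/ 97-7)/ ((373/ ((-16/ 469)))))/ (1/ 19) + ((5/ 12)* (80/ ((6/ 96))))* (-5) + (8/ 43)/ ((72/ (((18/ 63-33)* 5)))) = -17519063431325/ 6566960043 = -2667.76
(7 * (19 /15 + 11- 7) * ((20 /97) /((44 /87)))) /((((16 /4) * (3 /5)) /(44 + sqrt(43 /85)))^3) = 39589178755 * sqrt(3655) /532851264 + 66027937325 /712368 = 97179.70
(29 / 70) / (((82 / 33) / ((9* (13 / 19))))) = 111969 / 109060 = 1.03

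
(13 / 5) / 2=13 / 10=1.30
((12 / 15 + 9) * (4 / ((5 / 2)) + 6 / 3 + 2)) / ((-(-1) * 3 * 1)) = 18.29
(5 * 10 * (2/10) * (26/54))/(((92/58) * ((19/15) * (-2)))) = -9425/7866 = -1.20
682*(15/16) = 5115/8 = 639.38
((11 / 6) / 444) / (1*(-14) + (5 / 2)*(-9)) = -11 / 97236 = -0.00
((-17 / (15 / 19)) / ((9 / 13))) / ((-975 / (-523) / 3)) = -168929 / 3375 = -50.05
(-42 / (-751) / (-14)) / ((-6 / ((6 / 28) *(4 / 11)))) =3 / 57827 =0.00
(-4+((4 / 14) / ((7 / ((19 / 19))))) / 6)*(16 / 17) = -9392 / 2499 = -3.76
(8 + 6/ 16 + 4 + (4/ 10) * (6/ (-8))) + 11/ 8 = 269/ 20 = 13.45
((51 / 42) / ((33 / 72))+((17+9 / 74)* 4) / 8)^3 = 2084936944945751 / 1479985027136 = 1408.76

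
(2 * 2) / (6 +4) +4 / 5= 6 / 5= 1.20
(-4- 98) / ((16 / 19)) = -969 / 8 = -121.12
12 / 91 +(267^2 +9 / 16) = 103797795 / 1456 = 71289.69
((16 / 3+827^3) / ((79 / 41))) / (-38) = -69569942465 / 9006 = -7724843.71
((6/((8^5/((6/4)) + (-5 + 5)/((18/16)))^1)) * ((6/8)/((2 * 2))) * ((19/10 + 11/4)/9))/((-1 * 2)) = -279/20971520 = -0.00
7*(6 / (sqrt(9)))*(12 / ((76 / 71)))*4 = 11928 / 19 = 627.79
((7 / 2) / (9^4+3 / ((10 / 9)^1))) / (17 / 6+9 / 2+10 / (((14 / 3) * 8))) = 1960 / 27939483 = 0.00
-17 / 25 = -0.68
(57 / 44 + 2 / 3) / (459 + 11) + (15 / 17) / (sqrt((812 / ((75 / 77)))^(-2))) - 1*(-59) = 167605663 / 210936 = 794.58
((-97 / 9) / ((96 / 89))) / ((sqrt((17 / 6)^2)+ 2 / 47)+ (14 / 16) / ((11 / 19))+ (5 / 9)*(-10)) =4463261 / 521868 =8.55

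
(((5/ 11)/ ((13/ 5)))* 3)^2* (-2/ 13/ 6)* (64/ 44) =-30000/ 2924207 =-0.01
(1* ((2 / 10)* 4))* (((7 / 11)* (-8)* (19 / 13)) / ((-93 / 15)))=4256 / 4433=0.96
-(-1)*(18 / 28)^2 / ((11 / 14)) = 81 / 154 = 0.53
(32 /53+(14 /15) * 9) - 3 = 1591 /265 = 6.00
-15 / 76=-0.20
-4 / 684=-0.01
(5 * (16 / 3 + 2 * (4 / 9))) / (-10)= -28 / 9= -3.11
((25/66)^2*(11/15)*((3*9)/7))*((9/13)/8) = 1125/32032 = 0.04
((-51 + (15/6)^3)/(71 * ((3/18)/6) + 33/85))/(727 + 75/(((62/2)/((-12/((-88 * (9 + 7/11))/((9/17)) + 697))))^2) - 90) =-445018877653905/18915490853610538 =-0.02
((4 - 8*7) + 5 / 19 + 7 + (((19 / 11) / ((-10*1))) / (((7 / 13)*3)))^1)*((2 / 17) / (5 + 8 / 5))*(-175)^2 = -8610844375 / 351747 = -24480.22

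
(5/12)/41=5/492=0.01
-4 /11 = -0.36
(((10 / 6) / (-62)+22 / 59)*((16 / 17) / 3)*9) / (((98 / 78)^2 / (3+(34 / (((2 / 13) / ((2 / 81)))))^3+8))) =473296016313016 / 4408261347357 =107.37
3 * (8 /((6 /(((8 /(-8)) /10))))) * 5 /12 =-1 /6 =-0.17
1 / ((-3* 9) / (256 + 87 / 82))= -21079 / 2214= -9.52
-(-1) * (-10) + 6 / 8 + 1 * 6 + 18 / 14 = -55 / 28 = -1.96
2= 2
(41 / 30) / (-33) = -41 / 990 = -0.04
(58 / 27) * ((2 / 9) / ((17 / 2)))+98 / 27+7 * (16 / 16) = 44143 / 4131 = 10.69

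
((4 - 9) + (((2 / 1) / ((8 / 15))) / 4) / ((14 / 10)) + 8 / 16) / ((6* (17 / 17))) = -143 / 224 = -0.64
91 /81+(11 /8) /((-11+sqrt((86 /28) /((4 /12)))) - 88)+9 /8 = 66165973 /29610360 - 11*sqrt(1806) /1096680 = 2.23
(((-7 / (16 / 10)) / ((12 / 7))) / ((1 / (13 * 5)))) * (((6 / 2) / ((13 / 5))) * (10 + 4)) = -42875 / 16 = -2679.69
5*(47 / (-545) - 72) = -39287 / 109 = -360.43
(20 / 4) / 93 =5 / 93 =0.05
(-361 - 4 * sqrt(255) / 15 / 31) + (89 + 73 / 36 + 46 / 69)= -9695 / 36 - 4 * sqrt(255) / 465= -269.44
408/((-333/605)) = -82280/111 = -741.26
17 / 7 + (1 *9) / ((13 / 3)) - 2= 228 / 91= 2.51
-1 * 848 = -848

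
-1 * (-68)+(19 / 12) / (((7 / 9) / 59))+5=5407 / 28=193.11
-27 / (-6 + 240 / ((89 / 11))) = -89 / 78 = -1.14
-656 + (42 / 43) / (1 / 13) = -27662 / 43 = -643.30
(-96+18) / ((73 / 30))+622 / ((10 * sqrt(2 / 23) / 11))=-2340 / 73+3421 * sqrt(46) / 10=2288.18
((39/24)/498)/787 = 13/3135408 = 0.00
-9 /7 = -1.29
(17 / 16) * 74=629 / 8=78.62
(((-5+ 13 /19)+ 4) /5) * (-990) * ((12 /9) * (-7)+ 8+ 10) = 10296 /19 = 541.89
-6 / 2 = -3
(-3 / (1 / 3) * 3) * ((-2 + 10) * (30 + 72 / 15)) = -37584 / 5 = -7516.80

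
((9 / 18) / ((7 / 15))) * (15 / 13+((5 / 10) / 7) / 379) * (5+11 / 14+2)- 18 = -113203479 / 13519688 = -8.37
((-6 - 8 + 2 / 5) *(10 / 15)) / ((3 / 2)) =-272 / 45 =-6.04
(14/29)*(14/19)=196/551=0.36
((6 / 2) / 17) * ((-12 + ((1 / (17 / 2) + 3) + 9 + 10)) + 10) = 1026 / 289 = 3.55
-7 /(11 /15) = -105 /11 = -9.55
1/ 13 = 0.08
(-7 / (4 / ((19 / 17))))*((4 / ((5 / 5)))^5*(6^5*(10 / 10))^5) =-967994446843046472450048 / 17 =-56940849814296851320591.06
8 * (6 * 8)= 384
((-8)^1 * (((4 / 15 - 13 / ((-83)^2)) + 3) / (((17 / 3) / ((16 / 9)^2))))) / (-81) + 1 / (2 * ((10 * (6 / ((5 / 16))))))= 89719103359 / 491762171520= 0.18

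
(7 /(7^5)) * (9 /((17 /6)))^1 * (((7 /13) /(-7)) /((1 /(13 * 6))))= -324 /40817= -0.01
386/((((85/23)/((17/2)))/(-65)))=-57707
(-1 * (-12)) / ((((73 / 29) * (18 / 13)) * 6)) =377 / 657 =0.57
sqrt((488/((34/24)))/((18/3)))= 4* sqrt(1037)/17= 7.58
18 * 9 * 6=972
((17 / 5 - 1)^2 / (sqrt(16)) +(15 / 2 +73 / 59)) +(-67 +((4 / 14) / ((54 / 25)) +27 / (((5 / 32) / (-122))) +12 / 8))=-5892408754 / 278775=-21136.79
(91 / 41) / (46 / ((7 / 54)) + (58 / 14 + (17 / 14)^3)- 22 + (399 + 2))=249704 / 83229385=0.00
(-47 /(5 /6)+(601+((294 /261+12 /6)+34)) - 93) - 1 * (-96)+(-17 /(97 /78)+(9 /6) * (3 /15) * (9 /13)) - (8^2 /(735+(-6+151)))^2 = 379160047501 /663727350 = 571.26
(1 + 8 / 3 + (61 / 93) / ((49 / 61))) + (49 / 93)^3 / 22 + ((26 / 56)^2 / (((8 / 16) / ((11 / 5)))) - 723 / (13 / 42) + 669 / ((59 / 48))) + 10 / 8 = -3391607322272177 / 1900180802520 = -1784.89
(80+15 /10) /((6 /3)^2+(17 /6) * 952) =489 /16208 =0.03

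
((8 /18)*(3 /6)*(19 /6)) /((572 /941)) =17879 /15444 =1.16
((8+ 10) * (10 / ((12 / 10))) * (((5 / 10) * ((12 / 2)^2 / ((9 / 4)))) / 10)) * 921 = 110520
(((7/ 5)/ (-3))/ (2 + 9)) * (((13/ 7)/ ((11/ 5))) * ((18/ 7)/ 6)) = -13/ 847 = -0.02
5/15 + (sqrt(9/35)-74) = -221/3 + 3 * sqrt(35)/35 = -73.16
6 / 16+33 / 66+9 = 79 / 8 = 9.88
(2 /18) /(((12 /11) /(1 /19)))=0.01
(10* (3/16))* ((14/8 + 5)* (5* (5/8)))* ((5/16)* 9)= 455625/4096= 111.24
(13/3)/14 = 13/42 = 0.31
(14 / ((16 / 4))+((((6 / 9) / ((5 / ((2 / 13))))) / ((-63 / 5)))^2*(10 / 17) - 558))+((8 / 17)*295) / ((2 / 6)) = -28330932037 / 205252866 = -138.03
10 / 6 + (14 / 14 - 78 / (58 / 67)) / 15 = -1859 / 435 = -4.27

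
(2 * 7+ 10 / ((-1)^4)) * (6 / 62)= 72 / 31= 2.32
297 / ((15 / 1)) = 99 / 5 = 19.80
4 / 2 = 2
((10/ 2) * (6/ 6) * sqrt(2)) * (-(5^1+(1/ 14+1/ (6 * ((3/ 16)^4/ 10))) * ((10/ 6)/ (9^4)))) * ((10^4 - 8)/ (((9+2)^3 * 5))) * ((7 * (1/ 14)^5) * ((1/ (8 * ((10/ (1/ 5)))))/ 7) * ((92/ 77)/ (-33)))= 0.00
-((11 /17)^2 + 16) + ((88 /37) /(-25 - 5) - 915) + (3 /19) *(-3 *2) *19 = -152294726 /160395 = -949.50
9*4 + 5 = 41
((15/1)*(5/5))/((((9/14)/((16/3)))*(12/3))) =280/9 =31.11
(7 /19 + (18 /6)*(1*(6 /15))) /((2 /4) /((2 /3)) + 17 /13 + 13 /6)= 23244 /62605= 0.37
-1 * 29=-29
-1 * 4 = -4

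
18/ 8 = 9/ 4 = 2.25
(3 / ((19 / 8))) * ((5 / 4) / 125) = 6 / 475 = 0.01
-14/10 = -7/5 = -1.40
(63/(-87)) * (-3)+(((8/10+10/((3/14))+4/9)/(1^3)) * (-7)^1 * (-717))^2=377300510546351/6525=57823833033.92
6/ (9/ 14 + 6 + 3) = 28/ 45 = 0.62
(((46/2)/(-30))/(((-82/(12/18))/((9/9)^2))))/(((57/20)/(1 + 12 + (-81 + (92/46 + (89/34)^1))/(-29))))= 0.03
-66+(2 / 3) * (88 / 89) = -17446 / 267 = -65.34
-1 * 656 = -656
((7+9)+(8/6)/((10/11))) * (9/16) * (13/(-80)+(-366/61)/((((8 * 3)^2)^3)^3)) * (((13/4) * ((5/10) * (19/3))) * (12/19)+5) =-2847564707919173272851200729/155092157324097363954892800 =-18.36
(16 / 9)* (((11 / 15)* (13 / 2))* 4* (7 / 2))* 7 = 112112 / 135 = 830.46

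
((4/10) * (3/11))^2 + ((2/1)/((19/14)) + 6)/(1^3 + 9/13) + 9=771784/57475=13.43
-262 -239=-501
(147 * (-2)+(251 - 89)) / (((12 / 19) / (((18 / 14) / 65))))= -1881 / 455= -4.13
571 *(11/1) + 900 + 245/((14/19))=15027/2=7513.50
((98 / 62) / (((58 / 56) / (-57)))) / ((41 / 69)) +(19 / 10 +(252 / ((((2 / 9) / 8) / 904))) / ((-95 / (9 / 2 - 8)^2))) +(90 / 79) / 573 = -22352746666116581 / 21134287138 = -1057653.21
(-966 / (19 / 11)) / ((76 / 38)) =-5313 / 19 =-279.63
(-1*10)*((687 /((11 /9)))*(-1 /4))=30915 /22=1405.23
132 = 132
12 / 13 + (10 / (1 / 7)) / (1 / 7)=6382 / 13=490.92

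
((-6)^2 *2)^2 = 5184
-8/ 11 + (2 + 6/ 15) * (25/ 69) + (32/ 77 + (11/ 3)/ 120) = 375161/ 637560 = 0.59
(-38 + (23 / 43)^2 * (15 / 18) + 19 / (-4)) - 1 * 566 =-13501655 / 22188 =-608.51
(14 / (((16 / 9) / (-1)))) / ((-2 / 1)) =3.94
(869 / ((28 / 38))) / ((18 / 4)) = 16511 / 63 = 262.08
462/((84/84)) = 462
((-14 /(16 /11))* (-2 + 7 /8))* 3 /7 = 297 /64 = 4.64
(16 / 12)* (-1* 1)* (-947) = 3788 / 3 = 1262.67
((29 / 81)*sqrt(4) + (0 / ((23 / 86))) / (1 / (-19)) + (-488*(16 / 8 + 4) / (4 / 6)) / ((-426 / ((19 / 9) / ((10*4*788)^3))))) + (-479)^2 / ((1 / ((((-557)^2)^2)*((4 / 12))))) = 331445827025491733045488737311293 / 45023785085952000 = 7361571809050481.05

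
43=43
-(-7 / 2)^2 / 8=-1.53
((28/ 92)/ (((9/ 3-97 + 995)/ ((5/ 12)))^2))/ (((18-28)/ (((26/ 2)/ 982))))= -455/ 5280577167168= -0.00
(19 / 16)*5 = 95 / 16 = 5.94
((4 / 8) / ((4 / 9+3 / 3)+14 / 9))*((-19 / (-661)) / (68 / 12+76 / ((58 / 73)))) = 0.00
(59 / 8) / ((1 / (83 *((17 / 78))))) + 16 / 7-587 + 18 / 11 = -449.67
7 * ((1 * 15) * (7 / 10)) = 147 / 2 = 73.50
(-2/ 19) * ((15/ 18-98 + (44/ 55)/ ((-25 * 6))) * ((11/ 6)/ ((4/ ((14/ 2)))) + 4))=4202689/ 57000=73.73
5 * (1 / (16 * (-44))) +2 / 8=171 / 704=0.24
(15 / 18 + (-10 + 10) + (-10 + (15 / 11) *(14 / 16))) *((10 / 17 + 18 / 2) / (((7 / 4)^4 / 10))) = -109796800 / 1346961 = -81.51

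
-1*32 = -32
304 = 304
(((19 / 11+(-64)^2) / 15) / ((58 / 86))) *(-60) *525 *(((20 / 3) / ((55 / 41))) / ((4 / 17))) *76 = -71870158290000 / 3509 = -20481663804.50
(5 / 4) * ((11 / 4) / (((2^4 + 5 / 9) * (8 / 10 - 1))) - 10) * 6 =-96825 / 1192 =-81.23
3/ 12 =1/ 4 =0.25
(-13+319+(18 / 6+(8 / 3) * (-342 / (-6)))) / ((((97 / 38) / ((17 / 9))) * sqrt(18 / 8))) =595612 / 2619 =227.42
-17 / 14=-1.21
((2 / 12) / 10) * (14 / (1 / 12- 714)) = -14 / 42835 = -0.00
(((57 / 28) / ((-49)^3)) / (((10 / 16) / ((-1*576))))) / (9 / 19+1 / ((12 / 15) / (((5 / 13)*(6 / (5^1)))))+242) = 32438016 / 494401686905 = 0.00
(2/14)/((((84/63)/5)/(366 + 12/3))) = 2775/14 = 198.21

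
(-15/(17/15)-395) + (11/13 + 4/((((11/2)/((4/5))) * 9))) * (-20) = -9330328/21879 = -426.45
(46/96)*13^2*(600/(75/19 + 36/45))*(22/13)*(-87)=-61780875/41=-1506850.61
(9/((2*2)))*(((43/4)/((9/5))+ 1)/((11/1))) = 251/176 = 1.43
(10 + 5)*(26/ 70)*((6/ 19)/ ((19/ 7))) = 234/ 361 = 0.65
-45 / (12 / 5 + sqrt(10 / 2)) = -9.71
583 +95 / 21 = 12338 / 21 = 587.52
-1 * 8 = -8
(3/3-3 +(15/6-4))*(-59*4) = 826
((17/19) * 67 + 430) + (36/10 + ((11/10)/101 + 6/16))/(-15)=563819443/1151400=489.68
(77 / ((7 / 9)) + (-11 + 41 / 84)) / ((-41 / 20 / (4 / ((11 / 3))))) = -148660 / 3157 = -47.09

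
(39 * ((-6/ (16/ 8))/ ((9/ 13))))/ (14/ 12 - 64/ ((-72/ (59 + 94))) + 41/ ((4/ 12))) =-1014/ 1561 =-0.65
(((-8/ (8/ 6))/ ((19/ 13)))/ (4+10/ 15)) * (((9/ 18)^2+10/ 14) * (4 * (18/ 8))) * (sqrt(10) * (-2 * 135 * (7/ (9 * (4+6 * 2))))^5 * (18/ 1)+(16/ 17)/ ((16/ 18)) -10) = 56862/ 833+66647683659375 * sqrt(10)/ 1245184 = 169258973.88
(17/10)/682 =17/6820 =0.00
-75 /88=-0.85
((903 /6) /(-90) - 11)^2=5202961 /32400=160.59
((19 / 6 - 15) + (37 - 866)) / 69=-5045 / 414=-12.19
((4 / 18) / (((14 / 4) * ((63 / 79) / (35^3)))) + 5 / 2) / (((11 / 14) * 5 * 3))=774767 / 2673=289.85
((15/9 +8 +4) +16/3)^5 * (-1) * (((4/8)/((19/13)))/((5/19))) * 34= -109443575.80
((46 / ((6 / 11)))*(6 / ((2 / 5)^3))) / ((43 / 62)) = 11399.71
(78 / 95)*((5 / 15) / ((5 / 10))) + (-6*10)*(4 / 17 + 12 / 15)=-99436 / 1615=-61.57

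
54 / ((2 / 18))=486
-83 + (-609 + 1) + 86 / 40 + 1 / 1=-13757 / 20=-687.85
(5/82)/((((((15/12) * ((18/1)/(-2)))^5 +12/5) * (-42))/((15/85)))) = 6400/4501503656223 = 0.00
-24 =-24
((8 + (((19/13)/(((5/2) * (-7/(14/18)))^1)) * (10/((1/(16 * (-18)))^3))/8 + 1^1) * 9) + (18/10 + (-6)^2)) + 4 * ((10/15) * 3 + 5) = 17456604.65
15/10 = 3/2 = 1.50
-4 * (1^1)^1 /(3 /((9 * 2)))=-24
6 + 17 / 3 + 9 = 62 / 3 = 20.67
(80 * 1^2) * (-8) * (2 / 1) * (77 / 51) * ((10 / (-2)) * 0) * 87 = 0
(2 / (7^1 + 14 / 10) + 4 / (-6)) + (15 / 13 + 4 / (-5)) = -34 / 455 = -0.07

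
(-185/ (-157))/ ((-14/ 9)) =-1665/ 2198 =-0.76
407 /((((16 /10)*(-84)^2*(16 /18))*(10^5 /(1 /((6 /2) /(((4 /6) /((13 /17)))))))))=6919 /58705920000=0.00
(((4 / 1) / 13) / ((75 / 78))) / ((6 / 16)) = 0.85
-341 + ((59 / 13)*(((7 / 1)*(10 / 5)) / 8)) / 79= -1400415 / 4108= -340.90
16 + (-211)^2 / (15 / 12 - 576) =-141300 / 2299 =-61.46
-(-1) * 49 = 49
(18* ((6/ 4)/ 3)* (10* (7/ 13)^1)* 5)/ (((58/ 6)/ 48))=453600/ 377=1203.18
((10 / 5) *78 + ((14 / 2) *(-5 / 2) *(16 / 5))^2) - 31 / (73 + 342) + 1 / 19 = 3291.98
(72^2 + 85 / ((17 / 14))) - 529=4725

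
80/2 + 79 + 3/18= 715/6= 119.17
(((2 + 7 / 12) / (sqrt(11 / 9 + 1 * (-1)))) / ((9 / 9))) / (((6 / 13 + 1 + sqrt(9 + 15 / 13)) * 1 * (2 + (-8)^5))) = -403 * sqrt(858) / 177591720 + 7657 * sqrt(2) / 355183440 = -0.00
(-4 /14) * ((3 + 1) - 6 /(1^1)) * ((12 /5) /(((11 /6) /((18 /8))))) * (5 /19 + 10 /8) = 3726 /1463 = 2.55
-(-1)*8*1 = 8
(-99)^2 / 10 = 9801 / 10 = 980.10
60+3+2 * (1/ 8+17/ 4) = 287/ 4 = 71.75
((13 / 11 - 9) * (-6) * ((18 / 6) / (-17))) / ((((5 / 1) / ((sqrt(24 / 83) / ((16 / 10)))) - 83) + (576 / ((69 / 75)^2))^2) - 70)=-168370133417406320508 / 9416420900301564322111961 + 242450810429976 * sqrt(498) / 9416420900301564322111961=-0.00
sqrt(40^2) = 40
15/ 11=1.36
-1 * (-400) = 400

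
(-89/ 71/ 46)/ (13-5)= -89/ 26128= -0.00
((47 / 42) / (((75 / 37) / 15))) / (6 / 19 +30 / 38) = 33041 / 4410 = 7.49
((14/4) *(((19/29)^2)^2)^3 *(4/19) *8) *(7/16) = 5708022686012731/353814783205469041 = 0.02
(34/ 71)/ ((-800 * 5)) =-17/ 142000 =-0.00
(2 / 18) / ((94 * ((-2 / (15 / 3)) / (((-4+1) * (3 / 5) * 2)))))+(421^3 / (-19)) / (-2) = 1753533843 / 893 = 1963643.72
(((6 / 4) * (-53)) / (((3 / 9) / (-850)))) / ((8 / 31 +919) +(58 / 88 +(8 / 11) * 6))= 276516900 / 1260719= 219.33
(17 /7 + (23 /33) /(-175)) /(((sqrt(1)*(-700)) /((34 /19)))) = -119017 /19201875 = -0.01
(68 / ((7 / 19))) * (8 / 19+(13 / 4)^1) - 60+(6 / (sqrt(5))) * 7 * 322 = 4323 / 7+13524 * sqrt(5) / 5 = 6665.69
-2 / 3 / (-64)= 1 / 96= 0.01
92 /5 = 18.40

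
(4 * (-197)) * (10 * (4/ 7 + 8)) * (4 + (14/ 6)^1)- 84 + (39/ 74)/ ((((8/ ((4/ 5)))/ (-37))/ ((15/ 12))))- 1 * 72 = -47928145/ 112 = -427929.87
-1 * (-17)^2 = -289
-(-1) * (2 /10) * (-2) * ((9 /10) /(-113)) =9 /2825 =0.00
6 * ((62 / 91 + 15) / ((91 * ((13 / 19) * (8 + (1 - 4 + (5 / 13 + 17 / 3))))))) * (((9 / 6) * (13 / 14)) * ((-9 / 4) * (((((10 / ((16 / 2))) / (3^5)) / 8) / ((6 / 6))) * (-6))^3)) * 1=3389125 / 137725215473664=0.00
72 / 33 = 24 / 11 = 2.18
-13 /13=-1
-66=-66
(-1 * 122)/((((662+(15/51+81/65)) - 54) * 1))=-67405/336771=-0.20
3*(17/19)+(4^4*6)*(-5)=-145869/19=-7677.32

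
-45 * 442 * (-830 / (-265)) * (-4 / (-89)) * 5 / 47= -66034800 / 221699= -297.86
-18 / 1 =-18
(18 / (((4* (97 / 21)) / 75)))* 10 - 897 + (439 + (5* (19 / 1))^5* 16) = 12009080176449 / 97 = 123804950272.67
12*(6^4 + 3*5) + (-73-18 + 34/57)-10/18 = 2674618/171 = 15641.04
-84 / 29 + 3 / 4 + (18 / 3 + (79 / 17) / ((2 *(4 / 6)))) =3618 / 493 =7.34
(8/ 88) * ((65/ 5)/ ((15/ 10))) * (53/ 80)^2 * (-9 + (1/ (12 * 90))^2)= -383340822683/ 123171840000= -3.11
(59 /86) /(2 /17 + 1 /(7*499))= 3503479 /602258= 5.82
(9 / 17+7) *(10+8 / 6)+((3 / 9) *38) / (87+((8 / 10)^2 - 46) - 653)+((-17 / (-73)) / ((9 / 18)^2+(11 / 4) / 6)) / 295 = 85.31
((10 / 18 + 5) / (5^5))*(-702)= -156 / 125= -1.25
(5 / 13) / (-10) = -1 / 26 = -0.04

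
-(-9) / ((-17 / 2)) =-18 / 17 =-1.06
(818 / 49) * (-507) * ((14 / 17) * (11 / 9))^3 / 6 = -5152002856 / 3581577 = -1438.47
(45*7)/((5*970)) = 63/970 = 0.06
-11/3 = -3.67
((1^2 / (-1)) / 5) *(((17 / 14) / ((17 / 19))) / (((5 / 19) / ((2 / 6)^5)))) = -0.00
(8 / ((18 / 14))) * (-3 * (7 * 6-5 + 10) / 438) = -1316 / 657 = -2.00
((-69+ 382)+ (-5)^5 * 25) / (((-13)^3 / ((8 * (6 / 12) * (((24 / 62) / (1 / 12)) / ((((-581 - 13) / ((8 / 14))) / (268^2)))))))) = -45469.73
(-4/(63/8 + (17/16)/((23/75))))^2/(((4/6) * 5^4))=1083392/3627901875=0.00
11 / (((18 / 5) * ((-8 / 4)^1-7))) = -55 / 162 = -0.34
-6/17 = -0.35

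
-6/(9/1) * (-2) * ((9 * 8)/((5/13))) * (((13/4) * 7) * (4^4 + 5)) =7410312/5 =1482062.40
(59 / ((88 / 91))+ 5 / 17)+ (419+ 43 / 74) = 26618033 / 55352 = 480.89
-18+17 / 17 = -17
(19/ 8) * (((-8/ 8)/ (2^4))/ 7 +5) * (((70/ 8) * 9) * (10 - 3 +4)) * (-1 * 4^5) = -10514790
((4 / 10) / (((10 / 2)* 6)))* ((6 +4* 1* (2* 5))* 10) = 92 / 15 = 6.13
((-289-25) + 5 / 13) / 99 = -453 / 143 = -3.17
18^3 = 5832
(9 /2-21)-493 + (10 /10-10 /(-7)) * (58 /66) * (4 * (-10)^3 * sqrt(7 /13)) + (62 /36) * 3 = -1972000 * sqrt(91) /3003-1513 /3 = -6768.63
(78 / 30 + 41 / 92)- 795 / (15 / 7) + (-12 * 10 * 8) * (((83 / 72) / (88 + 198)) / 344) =-3122416223 / 8485620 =-367.97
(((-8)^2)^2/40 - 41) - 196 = -673/5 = -134.60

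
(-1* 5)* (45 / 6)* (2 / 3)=-25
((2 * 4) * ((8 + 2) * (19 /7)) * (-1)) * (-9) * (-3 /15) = -2736 /7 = -390.86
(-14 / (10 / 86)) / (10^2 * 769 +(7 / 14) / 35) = -8428 / 5383001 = -0.00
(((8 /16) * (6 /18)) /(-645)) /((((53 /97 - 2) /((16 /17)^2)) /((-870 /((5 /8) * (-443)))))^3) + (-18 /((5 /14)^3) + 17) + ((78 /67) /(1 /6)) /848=-56606513151308862373373223661669 /149702799675628042945701916500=-378.13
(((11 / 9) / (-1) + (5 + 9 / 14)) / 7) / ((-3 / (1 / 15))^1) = -557 / 39690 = -0.01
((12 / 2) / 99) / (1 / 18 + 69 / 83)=996 / 14575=0.07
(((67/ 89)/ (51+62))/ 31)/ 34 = 67/ 10600078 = 0.00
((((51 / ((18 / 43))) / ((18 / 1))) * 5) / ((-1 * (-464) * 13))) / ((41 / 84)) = 25585 / 2225808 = 0.01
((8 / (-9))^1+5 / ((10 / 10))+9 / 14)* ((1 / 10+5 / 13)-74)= -5724643 / 16380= -349.49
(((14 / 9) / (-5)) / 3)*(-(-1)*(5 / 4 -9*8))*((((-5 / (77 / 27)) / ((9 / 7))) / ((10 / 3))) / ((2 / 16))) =-3962 / 165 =-24.01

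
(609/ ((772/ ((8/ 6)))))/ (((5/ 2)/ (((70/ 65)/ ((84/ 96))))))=6496/ 12545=0.52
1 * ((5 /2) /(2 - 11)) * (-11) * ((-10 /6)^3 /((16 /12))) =-6875 /648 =-10.61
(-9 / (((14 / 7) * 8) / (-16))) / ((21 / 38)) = 114 / 7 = 16.29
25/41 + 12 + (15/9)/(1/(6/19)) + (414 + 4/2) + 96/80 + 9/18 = 3356213/7790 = 430.84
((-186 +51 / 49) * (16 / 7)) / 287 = -145008 / 98441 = -1.47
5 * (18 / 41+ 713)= 146255 / 41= 3567.20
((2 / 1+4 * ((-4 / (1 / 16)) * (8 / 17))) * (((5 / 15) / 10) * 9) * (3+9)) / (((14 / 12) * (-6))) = 60.93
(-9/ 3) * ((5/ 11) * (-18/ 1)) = 270/ 11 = 24.55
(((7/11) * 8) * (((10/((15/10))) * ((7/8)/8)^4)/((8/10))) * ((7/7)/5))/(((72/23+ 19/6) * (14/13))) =3589495/20046675968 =0.00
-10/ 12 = -5/ 6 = -0.83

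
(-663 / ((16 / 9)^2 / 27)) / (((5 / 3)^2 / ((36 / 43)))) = -1707.10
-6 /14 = -3 /7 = -0.43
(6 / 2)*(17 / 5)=51 / 5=10.20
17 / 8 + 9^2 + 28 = 889 / 8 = 111.12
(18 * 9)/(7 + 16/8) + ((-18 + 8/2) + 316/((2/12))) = 1900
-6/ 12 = -0.50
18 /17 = 1.06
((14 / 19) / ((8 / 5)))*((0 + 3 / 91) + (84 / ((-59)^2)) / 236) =772560 / 50728613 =0.02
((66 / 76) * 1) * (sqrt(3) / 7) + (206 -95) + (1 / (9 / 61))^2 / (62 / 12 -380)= 33 * sqrt(3) / 266 + 6732811 / 60723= 111.09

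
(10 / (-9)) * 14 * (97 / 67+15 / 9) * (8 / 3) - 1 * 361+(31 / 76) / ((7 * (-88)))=-124543228109 / 254070432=-490.19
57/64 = 0.89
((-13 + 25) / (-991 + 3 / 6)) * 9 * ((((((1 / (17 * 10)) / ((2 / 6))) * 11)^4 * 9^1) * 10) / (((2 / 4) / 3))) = -1729072818 / 20681887625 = -0.08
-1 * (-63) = 63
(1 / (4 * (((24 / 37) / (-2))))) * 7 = -259 / 48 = -5.40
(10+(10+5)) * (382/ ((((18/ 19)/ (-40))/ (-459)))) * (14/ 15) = 172740400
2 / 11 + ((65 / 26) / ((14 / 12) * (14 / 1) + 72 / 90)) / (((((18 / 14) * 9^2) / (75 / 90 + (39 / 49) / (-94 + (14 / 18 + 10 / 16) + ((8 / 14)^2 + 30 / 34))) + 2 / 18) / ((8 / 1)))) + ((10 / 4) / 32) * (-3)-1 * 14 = -109743074241322619 / 7814609319294272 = -14.04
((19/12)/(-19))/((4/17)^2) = -289/192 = -1.51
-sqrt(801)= -3 * sqrt(89)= -28.30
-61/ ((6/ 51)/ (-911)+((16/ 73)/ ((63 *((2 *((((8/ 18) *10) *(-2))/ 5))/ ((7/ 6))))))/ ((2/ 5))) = 1655126664/ 80939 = 20449.06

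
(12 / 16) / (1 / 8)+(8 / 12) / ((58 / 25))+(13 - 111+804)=61969 / 87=712.29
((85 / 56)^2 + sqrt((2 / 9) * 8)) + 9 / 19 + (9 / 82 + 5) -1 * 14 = -35026951 / 7328832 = -4.78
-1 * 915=-915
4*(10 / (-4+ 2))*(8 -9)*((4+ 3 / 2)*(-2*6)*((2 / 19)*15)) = -39600 / 19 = -2084.21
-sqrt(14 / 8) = -sqrt(7) / 2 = -1.32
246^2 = 60516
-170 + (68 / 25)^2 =-101626 / 625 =-162.60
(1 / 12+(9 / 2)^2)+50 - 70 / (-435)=6133 / 87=70.49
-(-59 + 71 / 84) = 4885 / 84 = 58.15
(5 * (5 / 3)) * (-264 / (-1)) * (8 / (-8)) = -2200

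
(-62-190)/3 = -84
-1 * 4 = -4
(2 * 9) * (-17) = -306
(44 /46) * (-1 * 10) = -220 /23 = -9.57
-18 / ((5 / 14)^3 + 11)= -16464 / 10103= -1.63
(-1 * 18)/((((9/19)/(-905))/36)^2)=-85152391200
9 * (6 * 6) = 324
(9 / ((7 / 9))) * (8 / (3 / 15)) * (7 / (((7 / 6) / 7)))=19440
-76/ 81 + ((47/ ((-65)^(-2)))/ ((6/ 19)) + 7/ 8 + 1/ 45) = 2037379367/ 3240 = 628820.79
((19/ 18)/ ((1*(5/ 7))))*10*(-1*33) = -487.67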